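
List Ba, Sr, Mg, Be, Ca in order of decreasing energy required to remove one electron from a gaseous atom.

Be is in period 2, group 2; Mg is in period 3, group 2; Ca is in period 4, group 2; Sr is in period 5, group 2; Ba is in period 6, group 2.
Across a period the outer electron is held more tightly (higher IE₁); down a group it sits in a higher shell, more shielded, and comes off more easily.
All are in group 2, so first ionization energy increases up the group.
So from highest to lowest: Be > Mg > Ca > Sr > Ba.

Be > Mg > Ca > Sr > Ba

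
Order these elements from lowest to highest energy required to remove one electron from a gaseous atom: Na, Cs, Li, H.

H is in period 1, group 1; Li is in period 2, group 1; Na is in period 3, group 1; Cs is in period 6, group 1.
IE₁ increases left→right with effective nuclear charge and decreases top→bottom as the valence shell moves farther out.
All are in group 1, so first ionization energy increases up the group.
So from lowest to highest: Cs < Na < Li < H.

Cs < Na < Li < H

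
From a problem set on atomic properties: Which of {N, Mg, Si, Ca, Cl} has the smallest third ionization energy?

Si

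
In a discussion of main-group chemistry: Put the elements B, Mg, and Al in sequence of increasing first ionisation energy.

Al < Mg < B

IE₁ increases left→right with effective nuclear charge and decreases top→bottom as the valence shell moves farther out.
Here both period and group differ, so the two effects have to be weighed against each other.
Mg > Al: this pair runs against the simple trend — see the exception note.
B > Mg: relative to Mg, both the across-period and down-group shifts push B's first ionization energy up.
Note the exception: Mg has a higher first ionization energy than Al, contrary to the simple trend — Al's single 3p electron is easier to remove than one from Mg's filled 3s².
Tabulated first ionization energy (kJ/mol): B 801, Mg 738, Al 578.
So from lowest to highest: Al < Mg < B.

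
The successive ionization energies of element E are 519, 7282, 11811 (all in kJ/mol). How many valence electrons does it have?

1

Look for the largest jump between consecutive ionization energies: IE2/IE1 ≈ 14.0, far larger than any earlier ratio.
That jump marks the point where a core electron is being removed. So the atom has 1 valence electron.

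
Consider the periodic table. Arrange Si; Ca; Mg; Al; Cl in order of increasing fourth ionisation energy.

IE_4 is the cost of taking one more electron from the +3 cation: Si³⁺ still has 1 valence electron; Ca³⁺ is already 1 electron into the core; Mg³⁺ is already 1 electron into the core; Al³⁺ is the bare [Ne] core; Cl³⁺ still has 4 valence electrons.
Pulling an electron out of a noble-gas core costs far more than removing a remaining valence electron, so Ca, Mg and Al sit at the high end of IE_4.
Valence configurations: Si³⁺ [Ne]3s¹, Cl³⁺ [Ne]3s²3p².
Approximate IE_4 values (kJ/mol): Si 4356, Ca 6491, Mg 10543, Al 11577, Cl 5159.
Hence IE_4: Si < Cl < Ca < Mg < Al.

Si, Cl, Ca, Mg, Al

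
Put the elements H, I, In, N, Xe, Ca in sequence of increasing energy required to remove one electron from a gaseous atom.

In, Ca, I, Xe, H, N

Removing the outermost electron gets harder across a period and easier down a group.
Here both period and group differ, so the two effects have to be weighed against each other.
Ca > In: the two effects oppose for this pair; the down-group effect wins (590 vs 558 kJ/mol).
I > Ca: period and group pull opposite ways; the across-period shift dominates (1008 vs 590 kJ/mol).
Xe > I: Xe lies to the right of I in period 5, so the across-period effect alone puts Xe higher.
H > Xe: period and group pull opposite ways; the down-group shift dominates (1312 vs 1170 kJ/mol).
N > H: period and group pull opposite ways; the across-period shift dominates (1402 vs 1312 kJ/mol).
Approximate values (kJ/mol): H 1312, N 1402, Ca 590, In 558, I 1008, Xe 1170.
So from lowest to highest: In < Ca < I < Xe < H < N.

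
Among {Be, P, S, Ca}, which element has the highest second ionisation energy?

Consider each +1 ion: Be⁺ still has 1 valence electron; P⁺ still has 4 valence electrons; S⁺ still has 5 valence electrons; Ca⁺ still has 1 valence electron.
All are still removing valence electrons, so compare the +1 ions as you would atoms: IE_2 generally rises across a period (higher Z_eff) and falls down a group (larger shell), subject to the usual subshell exceptions.
Valence configurations: Be⁺ [He]2s¹, P⁺ [Ne]3s²3p², S⁺ [Ne]3s²3p³, Ca⁺ [Ar]4s¹.
The numbers (kJ/mol): Be 1757, P 1907, S 2252, Ca 1145.
Hence IE_2: Ca < Be < P < S.

S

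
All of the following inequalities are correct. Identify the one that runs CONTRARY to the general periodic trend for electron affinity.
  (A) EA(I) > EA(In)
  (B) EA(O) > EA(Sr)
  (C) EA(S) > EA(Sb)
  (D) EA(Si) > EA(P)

(D)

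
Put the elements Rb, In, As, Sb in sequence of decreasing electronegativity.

As, Sb, In, Rb

As is in period 4, group 15; Rb is in period 5, group 1; In is in period 5, group 13; Sb is in period 5, group 15.
Atoms toward the upper right of the periodic table pull bonding electrons most strongly.
Here both period and group differ, so the two effects have to be weighed against each other.
In > Rb: both are in period 5; the period trend gives In the larger value.
Sb > In: both are in period 5; the period trend gives Sb the larger value.
As > Sb: As sits above Sb in group 15, so the down-group effect alone puts As higher.
For reference (Pauling): As 2.18, Rb 0.82, In 1.78, Sb 2.05.
So from highest to lowest: As > Sb > In > Rb.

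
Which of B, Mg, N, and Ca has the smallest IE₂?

The second ionization energy removes an electron from the +1 ion. For each element: B⁺ still has 2 valence electrons; Mg⁺ still has 1 valence electron; N⁺ still has 4 valence electrons; Ca⁺ still has 1 valence electron.
All are still removing valence electrons, so compare the +1 ions as you would atoms: IE_2 generally rises across a period (higher Z_eff) and falls down a group (larger shell), subject to the usual subshell exceptions.
Valence configurations: B⁺ [He]2s², Mg⁺ [Ne]3s¹, N⁺ [He]2s²2p², Ca⁺ [Ar]4s¹.
The numbers (kJ/mol): B 2427, Mg 1451, N 2856, Ca 1145.
Overall IE_2 order: Ca < Mg < B < N.

Ca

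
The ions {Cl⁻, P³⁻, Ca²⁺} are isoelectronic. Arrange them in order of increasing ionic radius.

Ca²⁺ < Cl⁻ < P³⁻

All of these have 18 electrons, so size is governed by nuclear charge alone: the more protons, the stronger the pull on the same electron cloud, and the smaller the ion.
Nuclear charges: Ca²⁺ (Z=20), Cl⁻ (Z=17), P³⁻ (Z=15).
Smallest to largest: Ca²⁺ < Cl⁻ < P³⁻.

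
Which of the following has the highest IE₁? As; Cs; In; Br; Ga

Ga is in period 4, group 13; As is in period 4, group 15; Br is in period 4, group 17; In is in period 5, group 13; Cs is in period 6, group 1.
Removing the outermost electron gets harder across a period and easier down a group.
Here both period and group differ, so the two effects have to be weighed against each other.
In > Cs: both effects reinforce here, so In is clearly the higher of the two.
Ga > In: Ga sits above In in group 13, so the down-group effect alone puts Ga higher.
As > Ga: As lies to the right of Ga in period 4, so the across-period effect alone puts As higher.
Br > As: Br lies to the right of As in period 4, so the across-period effect alone puts Br higher.
For reference (kJ/mol): Ga 579, As 947, Br 1140, In 558, Cs 376.
The highest IE₁ among these belongs to Br.

Br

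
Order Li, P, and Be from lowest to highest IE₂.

IE_2 is the cost of taking one more electron from the +1 cation: Li⁺ is the bare [He] core; P⁺ still has 4 valence electrons; Be⁺ still has 1 valence electron.
Core electrons are held far more tightly than valence electrons, so Li tops the IE_2 order.
Valence configurations: P⁺ [Ne]3s²3p², Be⁺ [He]2s¹.
Approximate IE_2 values (kJ/mol): Li 7298, P 1907, Be 1757.
Hence IE_2: Be < P < Li.

Be < P < Li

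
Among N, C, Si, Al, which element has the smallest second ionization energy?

The second ionization energy removes an electron from the +1 ion. For each element: N⁺ still has 4 valence electrons; C⁺ still has 3 valence electrons; Si⁺ still has 3 valence electrons; Al⁺ still has 2 valence electrons.
All are still removing valence electrons, so compare the +1 ions as you would atoms: IE_2 generally rises across a period (higher Z_eff) and falls down a group (larger shell), subject to the usual subshell exceptions.
Valence configurations: N⁺ [He]2s²2p², C⁺ [He]2s²2p¹, Si⁺ [Ne]3s²3p¹, Al⁺ [Ne]3s².
Si⁺ loses a lone 3p electron whereas Al⁺ must break into a filled 3s² pair, so IE_2(Al) > IE_2(Si) even though Si has the higher nuclear charge.
Approximate IE_2 values (kJ/mol): N 2856, C 2353, Si 1577, Al 1817.
Putting it together, IE_2: Si < Al < C < N.

Si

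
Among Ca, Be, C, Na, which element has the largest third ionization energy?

Be

After 2 electrons have been removed, what remains? Ca²⁺ is the bare [Ar] core; Be²⁺ is the bare [He] core; C²⁺ still has 2 valence electrons; Na²⁺ is already 1 electron into the core.
Pulling an electron out of a noble-gas core costs far more than removing a remaining valence electron, so Ca, Na and Be sit at the high end of IE_3.
The numbers (kJ/mol): Ca 4912, Be 14849, C 4620, Na 6910.
Putting it together, IE_3: C < Ca < Na < Be.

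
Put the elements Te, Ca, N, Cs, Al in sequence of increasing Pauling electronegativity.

Electronegativity increases across a period and decreases down a group, tracking effective nuclear charge and atomic size.
Neither a single period nor a single group — weigh both effects.
Ca > Cs: both effects reinforce here, so Ca is clearly the higher of the two.
Al > Ca: relative to Ca, both the across-period and down-group shifts push Al's electronegativity up.
Te > Al: the two effects oppose for this pair; the across-period effect wins (2.10 vs 1.61).
N > Te: the two effects oppose for this pair; the down-group effect wins (3.04 vs 2.10).
For reference (Pauling): N 3.04, Al 1.61, Ca 1.00, Te 2.10, Cs 0.79.
So from lowest to highest: Cs < Ca < Al < Te < N.

Cs < Ca < Al < Te < N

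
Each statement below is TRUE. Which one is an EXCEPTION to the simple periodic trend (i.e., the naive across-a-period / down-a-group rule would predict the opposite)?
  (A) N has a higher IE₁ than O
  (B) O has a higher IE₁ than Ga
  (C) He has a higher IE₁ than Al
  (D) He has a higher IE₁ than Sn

(A)

The general trend: IE₁ increases across a period and decreases down a group.
(A) N (period 2, group 15) vs O (period 2, group 16): the stated order contradicts the simple trend.
(B) O (period 2, group 16) vs Ga (period 4, group 13): the stated order agrees with the simple trend.
(C) He (period 1, group 18) vs Al (period 3, group 13): the stated order agrees with the simple trend.
(D) He (period 1, group 18) vs Sn (period 5, group 14): the stated order agrees with the simple trend.
The exception is (A): pairing an electron in O's 2p⁴ costs repulsion energy, so O ionizes more easily than half-filled N (2p³).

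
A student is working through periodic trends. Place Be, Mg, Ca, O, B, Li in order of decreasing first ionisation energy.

First ionization energy rises across a period (greater Z_eff holds electrons more tightly) and falls down a group (valence electrons are farther from the nucleus).
Neither a single period nor a single group — weigh both effects.
Ca > Li: the two effects oppose for this pair; the across-period effect wins (590 vs 520 kJ/mol).
Mg > Ca: Mg sits above Ca in group 2, so the down-group effect alone puts Mg higher.
B > Mg: relative to Mg, both the across-period and down-group shifts push B's first ionization energy up.
Be > B: this pair runs against the simple trend — see the exception note.
O > Be: O lies to the right of Be in period 2, so the across-period effect alone puts O higher.
Note the exception: Be has a higher first ionization energy than B, contrary to the simple trend — removing B's lone 2p electron is easier than breaking Be's filled 2s².
Approximate values (kJ/mol): Li 520, Be 900, B 801, O 1314, Mg 738, Ca 590.
So from highest to lowest: O > Be > B > Mg > Ca > Li.

O, Be, B, Mg, Ca, Li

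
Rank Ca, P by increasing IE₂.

Ca < P

The second ionization energy removes an electron from the +1 ion. For each element: Ca⁺ still has 1 valence electron; P⁺ still has 4 valence electrons.
All are still removing valence electrons, so compare the +1 ions as you would atoms: IE_2 generally rises across a period (higher Z_eff) and falls down a group (larger shell), subject to the usual subshell exceptions.
Valence configurations: Ca⁺ [Ar]4s¹, P⁺ [Ne]3s²3p².
The numbers (kJ/mol): Ca 1145, P 1907.
Putting it together, IE_2: Ca < P.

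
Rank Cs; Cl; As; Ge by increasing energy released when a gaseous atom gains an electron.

Atoms with high Z_eff and room in the valence shell (especially the halogens) have the most exothermic electron affinities.
These span different periods and groups, so the two trends combine.
As > Cs: both effects reinforce here, so As is clearly the higher of the two.
Ge > As: this pair runs against the simple trend — see the exception note.
Cl > Ge: relative to Ge, both the across-period and down-group shifts push Cl's electron affinity up.
Note the exception: Ge has a higher electron affinity than As, contrary to the simple trend — adding an electron to As's half-filled 4p³ is unfavourable, so Ge (4p²) has the more exothermic EA.
Approximate values (kJ/mol): Cl 349, Ge 119, As 78, Cs 46.
So from lowest to highest: Cs < As < Ge < Cl.

Cs < As < Ge < Cl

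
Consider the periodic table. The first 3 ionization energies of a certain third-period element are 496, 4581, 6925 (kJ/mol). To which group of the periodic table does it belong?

Look for the largest jump between consecutive ionization energies: IE2/IE1 ≈ 9.2, far larger than any earlier ratio.
That jump marks the point where a core electron is being removed. So the atom has 1 valence electron.
A main-group element with 1 valence electron is in group 1.

Group 1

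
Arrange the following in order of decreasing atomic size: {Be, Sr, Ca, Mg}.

Be is in period 2, group 2; Mg is in period 3, group 2; Ca is in period 4, group 2; Sr is in period 5, group 2.
Atomic radius shrinks across a period as nuclear charge pulls the same shell inward, and grows down a group as new shells are added.
All are in group 2, so atomic radius increases down the group.
So from largest to smallest: Sr > Ca > Mg > Be.

Sr > Ca > Mg > Be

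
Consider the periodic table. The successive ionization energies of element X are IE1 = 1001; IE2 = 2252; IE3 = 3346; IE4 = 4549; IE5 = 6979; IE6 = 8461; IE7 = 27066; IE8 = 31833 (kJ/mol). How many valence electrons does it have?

6

Look for the largest jump between consecutive ionization energies: IE7/IE6 ≈ 3.2, far larger than any earlier ratio.
That jump marks the point where a core electron is being removed. So the atom has 6 valence electrons.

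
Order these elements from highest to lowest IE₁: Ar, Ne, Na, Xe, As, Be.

Ne, Ar, Xe, As, Be, Na

Be is in period 2, group 2; Ne is in period 2, group 18; Na is in period 3, group 1; Ar is in period 3, group 18; As is in period 4, group 15; Xe is in period 5, group 18.
Removing the outermost electron gets harder across a period and easier down a group.
Neither a single period nor a single group — weigh both effects.
Be > Na: both effects reinforce here, so Be is clearly the higher of the two.
As > Be: the two effects oppose for this pair; the across-period effect wins (947 vs 900 kJ/mol).
Xe > As: the two effects oppose for this pair; the across-period effect wins (1170 vs 947 kJ/mol).
Ar > Xe: they share group 18; the group trend gives Ar the larger value.
Ne > Ar: Ne sits above Ar in group 18, so the down-group effect alone puts Ne higher.
Tabulated first ionization energy (kJ/mol): Be 900, Ne 2081, Na 496, Ar 1521, As 947, Xe 1170.
So from highest to lowest: Ne > Ar > Xe > As > Be > Na.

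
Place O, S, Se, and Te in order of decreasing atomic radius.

Te, Se, S, O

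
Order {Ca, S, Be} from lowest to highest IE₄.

After 3 electrons have been removed, what remains? Ca³⁺ is already 1 electron into the core; S³⁺ still has 3 valence electrons; Be³⁺ is already 1 electron into the core.
Core electrons are held far more tightly than valence electrons, so Ca and Be top the IE_4 order.
The numbers (kJ/mol): Ca 6491, S 4556, Be 21007.
Hence IE_4: S < Ca < Be.

S < Ca < Be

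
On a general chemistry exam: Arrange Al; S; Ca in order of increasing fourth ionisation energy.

S < Ca < Al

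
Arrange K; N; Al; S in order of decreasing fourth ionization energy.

After 3 electrons have been removed, what remains? K³⁺ is already 2 electrons into the core; N³⁺ still has 2 valence electrons; Al³⁺ is the bare [Ne] core; S³⁺ still has 3 valence electrons.
Usually core removal costs more than valence removal, but here the competition is close: a tightly held n=2 valence electron can cost more to remove than an n=3 core electron, so the actual values have to decide it.
Valence configurations: N³⁺ [He]2s², S³⁺ [Ne]3s²3p¹.
Tabulated IE_4 (kJ/mol): K 5877, N 7475, Al 11577, S 4556.
Overall IE_4 order: S < K < N < Al.

Al, N, K, S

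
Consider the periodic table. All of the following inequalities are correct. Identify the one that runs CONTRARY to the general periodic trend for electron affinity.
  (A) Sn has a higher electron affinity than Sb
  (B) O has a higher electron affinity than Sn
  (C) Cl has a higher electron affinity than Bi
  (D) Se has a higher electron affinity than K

The general trend: electron affinity increases across a period and decreases down a group.
(A) Sn (period 5, group 14) vs Sb (period 5, group 15): the stated order contradicts the simple trend.
(B) O (period 2, group 16) vs Sn (period 5, group 14): the stated order agrees with the simple trend.
(C) Cl (period 3, group 17) vs Bi (period 6, group 15): the stated order agrees with the simple trend.
(D) Se (period 4, group 16) vs K (period 4, group 1): the stated order agrees with the simple trend.
The exception is (A): adding an electron to Sb's half-filled 5p³ is unfavourable, so Sn has the more exothermic EA.

(A)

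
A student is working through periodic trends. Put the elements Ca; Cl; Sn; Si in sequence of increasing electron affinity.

Ca < Sn < Si < Cl

Atoms with high Z_eff and room in the valence shell (especially the halogens) have the most exothermic electron affinities.
Here both period and group differ, so the two effects have to be weighed against each other.
Sn > Ca: period and group pull opposite ways; the across-period shift dominates (107 vs 2 kJ/mol).
Si > Sn: they share group 14; the group trend gives Si the larger value.
Cl > Si: both are in period 3; the period trend gives Cl the larger value.
For reference (kJ/mol): Si 134, Cl 349, Ca 2, Sn 107.
So from lowest to highest: Ca < Sn < Si < Cl.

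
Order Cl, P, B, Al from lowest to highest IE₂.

After 1 electron has been removed, what remains? Cl⁺ still has 6 valence electrons; P⁺ still has 4 valence electrons; B⁺ still has 2 valence electrons; Al⁺ still has 2 valence electrons.
All are still removing valence electrons, so compare the +1 ions as you would atoms: IE_2 generally rises across a period (higher Z_eff) and falls down a group (larger shell), subject to the usual subshell exceptions.
Valence configurations: Cl⁺ [Ne]3s²3p⁴, P⁺ [Ne]3s²3p², B⁺ [He]2s², Al⁺ [Ne]3s².
Tabulated IE_2 (kJ/mol): Cl 2298, P 1907, B 2427, Al 1817.
Overall IE_2 order: Al < P < Cl < B.

Al, P, Cl, B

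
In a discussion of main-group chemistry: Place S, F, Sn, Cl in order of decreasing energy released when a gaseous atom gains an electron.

Atoms with high Z_eff and room in the valence shell (especially the halogens) have the most exothermic electron affinities.
Here both period and group differ, so the two effects have to be weighed against each other.
S > Sn: relative to Sn, both the across-period and down-group shifts push S's electron affinity up.
F > S: both effects reinforce here, so F is clearly the higher of the two.
Cl > F: this pair runs against the simple trend — see the exception note.
Note the exception: Cl has a higher electron affinity than F, contrary to the simple trend — F's small 2p subshell makes the incoming electron feel strong e⁻–e⁻ repulsion, so Cl actually releases more energy on gaining an electron.
For reference (kJ/mol): F 328, S 200, Cl 349, Sn 107.
So from highest to lowest: Cl > F > S > Sn.

Cl > F > S > Sn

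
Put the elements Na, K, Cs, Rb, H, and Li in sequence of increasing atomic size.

H is in period 1, group 1; Li is in period 2, group 1; Na is in period 3, group 1; K is in period 4, group 1; Rb is in period 5, group 1; Cs is in period 6, group 1.
Moving right in a period, electrons are added to the same shell under a stronger nuclear pull, so atoms get smaller; moving down, a new shell is opened and atoms get larger.
All are in group 1, so atomic radius increases down the group.
So from smallest to largest: H < Li < Na < K < Rb < Cs.

H, Li, Na, K, Rb, Cs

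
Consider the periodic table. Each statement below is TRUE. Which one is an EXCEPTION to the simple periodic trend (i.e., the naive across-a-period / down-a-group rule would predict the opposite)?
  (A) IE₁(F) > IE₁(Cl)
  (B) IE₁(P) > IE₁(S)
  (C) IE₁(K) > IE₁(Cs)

(B)

The general trend: IE₁ increases across a period and decreases down a group.
(A) F (period 2, group 17) vs Cl (period 3, group 17): the stated order agrees with the simple trend.
(B) P (period 3, group 15) vs S (period 3, group 16): the stated order contradicts the simple trend.
(C) K (period 4, group 1) vs Cs (period 6, group 1): the stated order agrees with the simple trend.
The exception is (B): S (3p⁴) ionizes more easily than half-filled P (3p³) because the paired 3p electron in S is pushed out by e⁻–e⁻ repulsion.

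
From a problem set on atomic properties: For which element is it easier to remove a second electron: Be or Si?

Consider each +1 ion: Be⁺ still has 1 valence electron; Si⁺ still has 3 valence electrons.
All are still removing valence electrons, so compare the +1 ions as you would atoms: IE_2 generally rises across a period (higher Z_eff) and falls down a group (larger shell), subject to the usual subshell exceptions.
Valence configurations: Be⁺ [He]2s¹, Si⁺ [Ne]3s²3p¹.
Approximate IE_2 values (kJ/mol): Be 1757, Si 1577.
Putting it together, IE_2: Si < Be.

Si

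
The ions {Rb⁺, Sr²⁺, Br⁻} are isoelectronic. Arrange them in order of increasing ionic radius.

All of these have 36 electrons, so size is governed by nuclear charge alone: the more protons, the stronger the pull on the same electron cloud, and the smaller the ion.
Nuclear charges: Sr²⁺ (Z=38), Rb⁺ (Z=37), Br⁻ (Z=35).
Smallest to largest: Sr²⁺ < Rb⁺ < Br⁻.

Sr²⁺, Rb⁺, Br⁻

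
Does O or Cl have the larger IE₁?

O

O is in period 2, group 16; Cl is in period 3, group 17.
IE₁ increases left→right with effective nuclear charge and decreases top→bottom as the valence shell moves farther out.
These sit on a diagonal, where the across-period and down-group effects partly cancel.
O > Cl: period and group pull opposite ways; the down-group shift dominates (1314 vs 1251 kJ/mol).
For reference (kJ/mol): O 1314, Cl 1251.
So O has the larger IE₁ (O > Cl).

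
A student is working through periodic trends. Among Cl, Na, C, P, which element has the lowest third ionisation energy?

P

IE_3 is the cost of taking one more electron from the +2 cation: Cl²⁺ still has 5 valence electrons; Na²⁺ is already 1 electron into the core; C²⁺ still has 2 valence electrons; P²⁺ still has 3 valence electrons.
Core electrons are held far more tightly than valence electrons, so Na tops the IE_3 order.
Valence configurations: Cl²⁺ [Ne]3s²3p³, C²⁺ [He]2s², P²⁺ [Ne]3s²3p¹.
Tabulated IE_3 (kJ/mol): Cl 3822, Na 6910, C 4620, P 2914.
So the third ionization energies run P < Cl < C < Na.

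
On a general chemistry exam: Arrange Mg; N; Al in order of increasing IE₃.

IE_3 is the cost of taking one more electron from the +2 cation: Mg²⁺ is the bare [Ne] core; N²⁺ still has 3 valence electrons; Al²⁺ still has 1 valence electron.
Core electrons are held far more tightly than valence electrons, so Mg tops the IE_3 order.
Valence configurations: N²⁺ [He]2s²2p¹, Al²⁺ [Ne]3s¹.
Approximate IE_3 values (kJ/mol): Mg 7733, N 4578, Al 2745.
Putting it together, IE_3: Al < N < Mg.

Al, N, Mg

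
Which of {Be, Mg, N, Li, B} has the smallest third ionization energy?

Consider each +2 ion: Be²⁺ is the bare [He] core; Mg²⁺ is the bare [Ne] core; N²⁺ still has 3 valence electrons; Li²⁺ is already 1 electron into the core; B²⁺ still has 1 valence electron.
Pulling an electron out of a noble-gas core costs far more than removing a remaining valence electron, so Mg, Li and Be sit at the high end of IE_3.
Valence configurations: N²⁺ [He]2s²2p¹, B²⁺ [He]2s¹.
Tabulated IE_3 (kJ/mol): Be 14849, Mg 7733, N 4578, Li 11815, B 3660.
Overall IE_3 order: B < N < Mg < Li < Be.

B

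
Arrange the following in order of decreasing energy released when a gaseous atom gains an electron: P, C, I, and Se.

C is in period 2, group 14; P is in period 3, group 15; Se is in period 4, group 16; I is in period 5, group 17.
Atoms with high Z_eff and room in the valence shell (especially the halogens) have the most exothermic electron affinities.
These sit on a diagonal, where the across-period and down-group effects partly cancel.
C > P: the two effects oppose for this pair; the down-group effect wins (122 vs 72 kJ/mol).
Se > C: period and group pull opposite ways; the across-period shift dominates (195 vs 122 kJ/mol).
I > Se: the two effects oppose for this pair; the across-period effect wins (295 vs 195 kJ/mol).
For reference (kJ/mol): C 122, P 72, Se 195, I 295.
So from highest to lowest: I > Se > C > P.

I, Se, C, P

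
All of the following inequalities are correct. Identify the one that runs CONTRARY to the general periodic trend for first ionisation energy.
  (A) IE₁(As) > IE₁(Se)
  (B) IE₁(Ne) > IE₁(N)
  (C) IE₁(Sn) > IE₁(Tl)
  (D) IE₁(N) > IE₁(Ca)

The general trend: first ionisation energy increases across a period and decreases down a group.
(A) As (period 4, group 15) vs Se (period 4, group 16): the stated order contradicts the simple trend.
(B) Ne (period 2, group 18) vs N (period 2, group 15): the stated order agrees with the simple trend.
(C) Sn (period 5, group 14) vs Tl (period 6, group 13): the stated order agrees with the simple trend.
(D) N (period 2, group 15) vs Ca (period 4, group 2): the stated order agrees with the simple trend.
The exception is (A): Se (4p⁴) ionizes more easily than half-filled As (4p³).

(A)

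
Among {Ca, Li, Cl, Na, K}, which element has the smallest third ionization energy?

Cl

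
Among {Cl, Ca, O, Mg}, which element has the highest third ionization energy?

Mg

After 2 electrons have been removed, what remains? Cl²⁺ still has 5 valence electrons; Ca²⁺ is the bare [Ar] core; O²⁺ still has 4 valence electrons; Mg²⁺ is the bare [Ne] core.
Usually core removal costs more than valence removal, but here the competition is close: a tightly held n=2 valence electron can cost more to remove than an n=3 core electron, so the actual values have to decide it.
Valence configurations: Cl²⁺ [Ne]3s²3p³, O²⁺ [He]2s²2p².
Approximate IE_3 values (kJ/mol): Cl 3822, Ca 4912, O 5300, Mg 7733.
Putting it together, IE_3: Cl < Ca < O < Mg.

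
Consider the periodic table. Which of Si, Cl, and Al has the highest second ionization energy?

IE_2 is the cost of taking one more electron from the +1 cation: Si⁺ still has 3 valence electrons; Cl⁺ still has 6 valence electrons; Al⁺ still has 2 valence electrons.
All are still removing valence electrons, so compare the +1 ions as you would atoms: IE_2 generally rises across a period (higher Z_eff) and falls down a group (larger shell), subject to the usual subshell exceptions.
Valence configurations: Si⁺ [Ne]3s²3p¹, Cl⁺ [Ne]3s²3p⁴, Al⁺ [Ne]3s².
Si⁺ loses a lone 3p electron whereas Al⁺ must break into a filled 3s² pair, so IE_2(Al) > IE_2(Si) even though Si has the higher nuclear charge.
Tabulated IE_2 (kJ/mol): Si 1577, Cl 2298, Al 1817.
Hence IE_2: Si < Al < Cl.

Cl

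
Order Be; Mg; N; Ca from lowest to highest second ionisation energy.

IE_2 is the cost of taking one more electron from the +1 cation: Be⁺ still has 1 valence electron; Mg⁺ still has 1 valence electron; N⁺ still has 4 valence electrons; Ca⁺ still has 1 valence electron.
All are still removing valence electrons, so compare the +1 ions as you would atoms: IE_2 generally rises across a period (higher Z_eff) and falls down a group (larger shell), subject to the usual subshell exceptions.
Valence configurations: Be⁺ [He]2s¹, Mg⁺ [Ne]3s¹, N⁺ [He]2s²2p², Ca⁺ [Ar]4s¹.
Approximate IE_2 values (kJ/mol): Be 1757, Mg 1451, N 2856, Ca 1145.
So the second ionization energies run Ca < Mg < Be < N.

Ca < Mg < Be < N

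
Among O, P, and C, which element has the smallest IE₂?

IE_2 is the cost of taking one more electron from the +1 cation: O⁺ still has 5 valence electrons; P⁺ still has 4 valence electrons; C⁺ still has 3 valence electrons.
All are still removing valence electrons, so compare the +1 ions as you would atoms: IE_2 generally rises across a period (higher Z_eff) and falls down a group (larger shell), subject to the usual subshell exceptions.
Valence configurations: O⁺ [He]2s²2p³, P⁺ [Ne]3s²3p², C⁺ [He]2s²2p¹.
Tabulated IE_2 (kJ/mol): O 3388, P 1907, C 2353.
Overall IE_2 order: P < C < O.

P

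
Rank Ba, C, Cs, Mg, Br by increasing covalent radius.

C is in period 2, group 14; Mg is in period 3, group 2; Br is in period 4, group 17; Cs is in period 6, group 1; Ba is in period 6, group 2.
Across a period the added protons contract the valence shell; down a group each new principal shell makes the atom larger.
These span different periods and groups, so the two trends combine.
Br > C: the two effects oppose for this pair; the down-group effect wins (114 vs 75 pm).
Mg > Br: the two effects oppose for this pair; the across-period effect wins (139 vs 114 pm).
Ba > Mg: Ba sits below Mg in group 2, so the down-group effect alone puts Ba larger.
Cs > Ba: both are in period 6; the period trend gives Cs the larger value.
For reference (pm): C 75, Mg 139, Br 114, Cs 232, Ba 196.
So from smallest to largest: C < Br < Mg < Ba < Cs.

C < Br < Mg < Ba < Cs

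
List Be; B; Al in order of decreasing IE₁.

Be is in period 2, group 2; B is in period 2, group 13; Al is in period 3, group 13.
First ionization energy rises across a period (greater Z_eff holds electrons more tightly) and falls down a group (valence electrons are farther from the nucleus).
Here both period and group differ, so the two effects have to be weighed against each other.
B > Al: B sits above Al in group 13, so the down-group effect alone puts B higher.
Be > B: this pair runs against the simple trend — see the exception note.
Note the exception: Be has a higher first ionization energy than B, contrary to the simple trend — removing B's lone 2p electron is easier than breaking Be's filled 2s².
Tabulated first ionization energy (kJ/mol): Be 900, B 801, Al 578.
So from highest to lowest: Be > B > Al.

Be > B > Al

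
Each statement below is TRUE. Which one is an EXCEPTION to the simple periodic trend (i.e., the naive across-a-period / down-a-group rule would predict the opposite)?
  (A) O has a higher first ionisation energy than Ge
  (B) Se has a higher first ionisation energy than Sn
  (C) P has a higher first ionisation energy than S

The general trend: first ionisation energy increases across a period and decreases down a group.
(A) O (period 2, group 16) vs Ge (period 4, group 14): the stated order agrees with the simple trend.
(B) Se (period 4, group 16) vs Sn (period 5, group 14): the stated order agrees with the simple trend.
(C) P (period 3, group 15) vs S (period 3, group 16): the stated order contradicts the simple trend.
The exception is (C): S (3p⁴) ionizes more easily than half-filled P (3p³) because the paired 3p electron in S is pushed out by e⁻–e⁻ repulsion.

(C)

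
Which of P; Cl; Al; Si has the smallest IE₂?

The second ionization energy removes an electron from the +1 ion. For each element: P⁺ still has 4 valence electrons; Cl⁺ still has 6 valence electrons; Al⁺ still has 2 valence electrons; Si⁺ still has 3 valence electrons.
All are still removing valence electrons, so compare the +1 ions as you would atoms: IE_2 generally rises across a period (higher Z_eff) and falls down a group (larger shell), subject to the usual subshell exceptions.
Valence configurations: P⁺ [Ne]3s²3p², Cl⁺ [Ne]3s²3p⁴, Al⁺ [Ne]3s², Si⁺ [Ne]3s²3p¹.
Si⁺ loses a lone 3p electron whereas Al⁺ must break into a filled 3s² pair, so IE_2(Al) > IE_2(Si) even though Si has the higher nuclear charge.
Tabulated IE_2 (kJ/mol): P 1907, Cl 2298, Al 1817, Si 1577.
So the second ionization energies run Si < Al < P < Cl.

Si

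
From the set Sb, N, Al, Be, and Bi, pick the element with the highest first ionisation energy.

Be is in period 2, group 2; N is in period 2, group 15; Al is in period 3, group 13; Sb is in period 5, group 15; Bi is in period 6, group 15.
Across a period the outer electron is held more tightly (higher IE₁); down a group it sits in a higher shell, more shielded, and comes off more easily.
These span different periods and groups, so the two trends combine.
Bi > Al: period and group pull opposite ways; the across-period shift dominates (703 vs 578 kJ/mol).
Sb > Bi: Sb sits above Bi in group 15, so the down-group effect alone puts Sb higher.
Be > Sb: the two effects oppose for this pair; the down-group effect wins (900 vs 831 kJ/mol).
N > Be: N lies to the right of Be in period 2, so the across-period effect alone puts N higher.
Approximate values (kJ/mol): Be 900, N 1402, Al 578, Sb 831, Bi 703.
The highest first ionisation energy among these belongs to N.

N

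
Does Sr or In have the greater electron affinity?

In

Adding an electron releases more energy for atoms nearer the top right (short of the noble gases).
All lie in period 5, so electron affinity increases left to right.
So In has the greater electron affinity (In > Sr).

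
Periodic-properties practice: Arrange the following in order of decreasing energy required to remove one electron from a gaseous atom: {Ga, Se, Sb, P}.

P > Se > Sb > Ga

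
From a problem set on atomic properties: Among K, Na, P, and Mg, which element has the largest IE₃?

Mg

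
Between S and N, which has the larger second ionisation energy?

N

IE_2 is the cost of taking one more electron from the +1 cation: S⁺ still has 5 valence electrons; N⁺ still has 4 valence electrons.
All are still removing valence electrons, so compare the +1 ions as you would atoms: IE_2 generally rises across a period (higher Z_eff) and falls down a group (larger shell), subject to the usual subshell exceptions.
Valence configurations: S⁺ [Ne]3s²3p³, N⁺ [He]2s²2p².
Tabulated IE_2 (kJ/mol): S 2252, N 2856.
Hence IE_2: S < N.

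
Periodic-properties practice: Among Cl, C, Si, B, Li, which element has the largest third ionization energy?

Li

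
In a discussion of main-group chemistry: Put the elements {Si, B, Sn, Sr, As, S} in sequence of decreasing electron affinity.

Atoms with high Z_eff and room in the valence shell (especially the halogens) have the most exothermic electron affinities.
Here both period and group differ, so the two effects have to be weighed against each other.
B > Sr: relative to Sr, both the across-period and down-group shifts push B's electron affinity up.
As > B: period and group pull opposite ways; the across-period shift dominates (78 vs 27 kJ/mol).
Sn > As: this pair runs against the simple trend — see the exception note.
Si > Sn: Si sits above Sn in group 14, so the down-group effect alone puts Si higher.
S > Si: S lies to the right of Si in period 3, so the across-period effect alone puts S higher.
Note the exception: Sn has a higher electron affinity than As, contrary to the simple trend — adding an electron to As's half-filled np³ subshell costs electron-pairing energy.
Approximate values (kJ/mol): B 27, Si 134, S 200, As 78, Sr 5, Sn 107.
So from highest to lowest: S > Si > Sn > As > B > Sr.

S > Si > Sn > As > B > Sr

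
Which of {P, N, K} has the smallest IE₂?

IE_2 is the cost of taking one more electron from the +1 cation: P⁺ still has 4 valence electrons; N⁺ still has 4 valence electrons; K⁺ is the bare [Ar] core.
Core electrons are held far more tightly than valence electrons, so K tops the IE_2 order.
Valence configurations: P⁺ [Ne]3s²3p², N⁺ [He]2s²2p².
Tabulated IE_2 (kJ/mol): P 1907, N 2856, K 3052.
Putting it together, IE_2: P < N < K.

P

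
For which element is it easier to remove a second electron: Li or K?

Consider each +1 ion: Li⁺ is the bare [He] core; K⁺ is the bare [Ar] core.
All of these are removing an electron from a noble-gas core or deeper; the smaller core (lower principal quantum number) is held far more tightly, and within a period the higher nuclear charge binds the same core more tightly.
Approximate IE_2 values (kJ/mol): Li 7298, K 3052.
So the second ionization energies run K < Li.

K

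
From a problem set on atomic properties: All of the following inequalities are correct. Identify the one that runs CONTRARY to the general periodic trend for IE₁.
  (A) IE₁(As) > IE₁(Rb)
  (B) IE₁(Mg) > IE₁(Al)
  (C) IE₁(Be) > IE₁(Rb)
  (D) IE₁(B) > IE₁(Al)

(B)

The general trend: IE₁ increases across a period and decreases down a group.
(A) As (period 4, group 15) vs Rb (period 5, group 1): the stated order agrees with the simple trend.
(B) Mg (period 3, group 2) vs Al (period 3, group 13): the stated order contradicts the simple trend.
(C) Be (period 2, group 2) vs Rb (period 5, group 1): the stated order agrees with the simple trend.
(D) B (period 2, group 13) vs Al (period 3, group 13): the stated order agrees with the simple trend.
The exception is (B): Al's single 3p electron is easier to remove than one from Mg's filled 3s².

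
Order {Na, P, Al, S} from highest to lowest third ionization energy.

Na > S > P > Al

Consider each +2 ion: Na²⁺ is already 1 electron into the core; P²⁺ still has 3 valence electrons; Al²⁺ still has 1 valence electron; S²⁺ still has 4 valence electrons.
Core electrons are held far more tightly than valence electrons, so Na tops the IE_3 order.
Valence configurations: P²⁺ [Ne]3s²3p¹, Al²⁺ [Ne]3s¹, S²⁺ [Ne]3s²3p².
Approximate IE_3 values (kJ/mol): Na 6910, P 2914, Al 2745, S 3357.
So the third ionization energies run Al < P < S < Na.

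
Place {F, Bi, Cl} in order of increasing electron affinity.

F is in period 2, group 17; Cl is in period 3, group 17; Bi is in period 6, group 15.
Atoms with high Z_eff and room in the valence shell (especially the halogens) have the most exothermic electron affinities.
These span different periods and groups, so the two trends combine.
F > Bi: both effects reinforce here, so F is clearly the higher of the two.
Cl > F: this pair runs against the simple trend — see the exception note.
Note the exception: Cl has a higher electron affinity than F, contrary to the simple trend — F's small 2p subshell makes the incoming electron feel strong e⁻–e⁻ repulsion, so Cl actually releases more energy on gaining an electron.
Approximate values (kJ/mol): F 328, Cl 349, Bi 91.
So from lowest to highest: Bi < F < Cl.

Bi < F < Cl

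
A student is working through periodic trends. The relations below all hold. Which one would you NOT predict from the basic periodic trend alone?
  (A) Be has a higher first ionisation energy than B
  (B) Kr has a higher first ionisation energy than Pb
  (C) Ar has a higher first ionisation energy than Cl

The general trend: first ionisation energy increases across a period and decreases down a group.
(A) Be (period 2, group 2) vs B (period 2, group 13): the stated order contradicts the simple trend.
(B) Kr (period 4, group 18) vs Pb (period 6, group 14): the stated order agrees with the simple trend.
(C) Ar (period 3, group 18) vs Cl (period 3, group 17): the stated order agrees with the simple trend.
The exception is (A): removing B's lone 2p electron is easier than breaking Be's filled 2s².

(A)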